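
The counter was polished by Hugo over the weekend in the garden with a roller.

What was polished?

'the counter' marks the patient of the polishing event.

the counter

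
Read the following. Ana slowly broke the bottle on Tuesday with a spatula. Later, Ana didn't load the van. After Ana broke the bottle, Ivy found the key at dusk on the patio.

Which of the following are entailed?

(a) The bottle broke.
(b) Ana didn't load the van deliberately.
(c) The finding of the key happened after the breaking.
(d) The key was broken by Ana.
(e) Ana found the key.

(a) Entailed — 'Ana broke the bottle' is causative; it entails the inchoative 'the bottle broke'.
(b) Entailed — under negation, adding a further restriction is entailed: if no such loading event occurred, none occurred deliberately either.
(c) Entailed — the narrative places the breaking before the finding.
(d) Not entailed — Ana broke the bottle, not the key; the key belongs to the finding event.
(e) Not entailed — the passage has Ivy finding the key, not Ana.

(a), (b), (c)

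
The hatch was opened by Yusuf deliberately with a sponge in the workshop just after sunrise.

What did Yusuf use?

a sponge

'with a sponge' marks the instrument of the opening event.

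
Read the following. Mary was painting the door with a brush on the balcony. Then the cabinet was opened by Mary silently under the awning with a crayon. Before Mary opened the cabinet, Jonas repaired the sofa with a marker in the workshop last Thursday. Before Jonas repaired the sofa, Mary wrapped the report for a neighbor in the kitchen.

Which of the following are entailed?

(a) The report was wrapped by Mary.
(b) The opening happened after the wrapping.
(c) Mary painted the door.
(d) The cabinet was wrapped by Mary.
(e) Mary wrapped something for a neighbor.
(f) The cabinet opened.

(a), (b), (e), (f)

(a) Entailed — this follows by dropping conjuncts from the wrapping event's description.
(b) Entailed — the narrative places the wrapping before the opening.
(c) Not entailed — 'was painting' is progressive on an accomplishment; it does not entail the completed 'painted'.
(d) Not entailed — Mary wrapped the report, not the cabinet; the cabinet belongs to the opening event.
(e) Entailed — dropping 'in the kitchen' and generalizing the patient leaves a sub-description the original still satisfies.
(f) Entailed — 'Mary opened the cabinet' is causative; it entails the inchoative 'the cabinet opened'.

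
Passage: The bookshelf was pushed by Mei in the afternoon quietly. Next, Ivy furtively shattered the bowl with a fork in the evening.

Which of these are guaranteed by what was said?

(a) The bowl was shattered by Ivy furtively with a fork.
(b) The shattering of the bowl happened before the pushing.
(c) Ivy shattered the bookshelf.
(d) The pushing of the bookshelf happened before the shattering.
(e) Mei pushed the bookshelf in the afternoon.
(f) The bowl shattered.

(a), (d), (e), (f)

(a) Entailed — every conjunct here is already in the original shattering event.
(b) Not entailed — the narrative places the pushing before the shattering, not after.
(c) Not entailed — Ivy shattered the bowl, not the bookshelf; the bookshelf belongs to the pushing event.
(d) Entailed — the narrative places the pushing before the shattering.
(e) Entailed — every conjunct here is already in the original pushing event.
(f) Entailed — 'Ivy shattered the bowl' is causative; it entails the inchoative 'the bowl shattered'.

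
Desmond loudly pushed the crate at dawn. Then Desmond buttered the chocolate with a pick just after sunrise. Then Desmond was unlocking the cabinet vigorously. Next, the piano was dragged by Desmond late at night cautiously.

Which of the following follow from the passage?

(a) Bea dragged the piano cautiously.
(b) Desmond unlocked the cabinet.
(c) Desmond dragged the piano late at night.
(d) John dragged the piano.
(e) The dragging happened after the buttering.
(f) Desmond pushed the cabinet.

(c), (e)

(a) Not entailed — the passage has Desmond dragging the piano, not Bea.
(b) Not entailed — 'was unlocking' is progressive on an accomplishment; it does not entail the completed 'unlocked'.
(c) Entailed — every conjunct here is already in the original dragging event.
(d) Not entailed — the passage has Desmond dragging the piano, not John.
(e) Entailed — the narrative places the buttering before the dragging.
(f) Not entailed — Desmond pushed the crate, not the cabinet; the cabinet belongs to the unlocking event.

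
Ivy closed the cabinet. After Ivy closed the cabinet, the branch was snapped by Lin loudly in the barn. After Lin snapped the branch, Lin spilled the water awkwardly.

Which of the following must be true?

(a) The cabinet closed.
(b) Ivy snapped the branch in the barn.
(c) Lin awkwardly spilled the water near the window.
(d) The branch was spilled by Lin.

(a)

(a) Entailed — 'Ivy closed the cabinet' is causative; it entails the inchoative 'the cabinet closed'.
(b) Not entailed — the passage has Lin snapping the branch, not Ivy.
(c) Not entailed — 'near the window' adds information not in the original event.
(d) Not entailed — Lin spilled the water, not the branch; the branch belongs to the snapping event.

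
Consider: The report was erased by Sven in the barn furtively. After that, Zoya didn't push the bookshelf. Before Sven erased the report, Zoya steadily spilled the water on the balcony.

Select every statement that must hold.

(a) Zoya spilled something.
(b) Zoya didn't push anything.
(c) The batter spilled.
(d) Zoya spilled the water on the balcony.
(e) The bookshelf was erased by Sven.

(a) Entailed — dropping 'on the balcony', 'steadily' and generalizing the patient leaves a sub-description the original still satisfies.
(b) Not entailed — the original only denies this specific event; Zoya may have pushed something else.
(c) Not entailed — the water is what spilled, not the batter.
(d) Entailed — this follows by dropping conjuncts from the spilling event's description.
(e) Not entailed — Sven erased the report, not the bookshelf; the bookshelf belongs to the pushing event.

(a), (d)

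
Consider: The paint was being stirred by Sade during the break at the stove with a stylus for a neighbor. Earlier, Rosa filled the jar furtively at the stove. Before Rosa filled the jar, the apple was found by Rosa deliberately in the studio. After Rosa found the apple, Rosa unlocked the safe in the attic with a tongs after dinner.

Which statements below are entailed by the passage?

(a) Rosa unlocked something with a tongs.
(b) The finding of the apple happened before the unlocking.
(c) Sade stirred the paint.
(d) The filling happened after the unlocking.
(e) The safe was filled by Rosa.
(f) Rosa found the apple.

(a) Entailed — dropping 'in the attic', 'after dinner' and generalizing the patient leaves a sub-description the original still satisfies.
(b) Entailed — the narrative places the finding before the unlocking.
(c) Entailed — 'stir' is an activity; 'was stirring' entails that some stirring happened, so 'stirred' holds.
(d) Not entailed — the narrative doesn't order the unlocking relative to the filling.
(e) Not entailed — Rosa filled the jar, not the safe; the safe belongs to the unlocking event.
(f) Entailed — dropping 'deliberately', 'in the studio' leaves a sub-description the original still satisfies.

(a), (b), (c), (f)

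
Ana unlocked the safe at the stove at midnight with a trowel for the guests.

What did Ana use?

a trowel

'with a trowel' marks the instrument of the unlocking event.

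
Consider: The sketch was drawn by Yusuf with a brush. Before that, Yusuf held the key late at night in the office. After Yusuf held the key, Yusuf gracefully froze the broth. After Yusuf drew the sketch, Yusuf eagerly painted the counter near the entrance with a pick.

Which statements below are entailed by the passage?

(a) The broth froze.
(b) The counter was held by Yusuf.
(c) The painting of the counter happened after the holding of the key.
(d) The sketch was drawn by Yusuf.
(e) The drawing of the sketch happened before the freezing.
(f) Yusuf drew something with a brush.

(a), (c), (d), (f)

(a) Entailed — 'Yusuf froze the broth' is causative; it entails the inchoative 'the broth froze'.
(b) Not entailed — Yusuf held the key, not the counter; the counter belongs to the painting event.
(c) Entailed — the narrative places the holding before the painting.
(d) Entailed — the original entails any weakening of itself; this just drops 'with a brush'.
(e) Not entailed — the narrative doesn't order the drawing relative to the freezing.
(f) Entailed — this follows by dropping conjuncts from the drawing event's description.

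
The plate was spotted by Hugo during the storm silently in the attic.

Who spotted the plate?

'Hugo' marks the agent of the spotting event.

Hugo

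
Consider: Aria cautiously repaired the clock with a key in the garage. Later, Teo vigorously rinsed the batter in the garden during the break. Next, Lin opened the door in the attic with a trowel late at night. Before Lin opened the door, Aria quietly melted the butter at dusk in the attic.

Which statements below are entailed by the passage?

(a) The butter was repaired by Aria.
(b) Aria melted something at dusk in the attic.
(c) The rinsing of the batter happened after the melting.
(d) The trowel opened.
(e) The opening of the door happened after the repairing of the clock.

(b), (e)

(a) Not entailed — Aria repaired the clock, not the butter; the butter belongs to the melting event.
(b) Entailed — this follows by dropping conjuncts from the melting event's description.
(c) Not entailed — the narrative doesn't order the melting relative to the rinsing.
(d) Not entailed — the door is what opened, not the trowel.
(e) Entailed — the narrative places the repairing before the opening.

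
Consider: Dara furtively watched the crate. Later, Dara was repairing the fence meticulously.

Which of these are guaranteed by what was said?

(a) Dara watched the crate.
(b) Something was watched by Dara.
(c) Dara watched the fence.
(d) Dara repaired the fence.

(a), (b)

(a) Entailed — this follows by dropping conjuncts from the watching event's description.
(b) Entailed — dropping 'furtively' and generalizing the patient leaves a sub-description the original still satisfies.
(c) Not entailed — Dara watched the crate, not the fence; the fence belongs to the repairing event.
(d) Not entailed — 'was repairing' is progressive on an accomplishment; it does not entail the completed 'repaired'.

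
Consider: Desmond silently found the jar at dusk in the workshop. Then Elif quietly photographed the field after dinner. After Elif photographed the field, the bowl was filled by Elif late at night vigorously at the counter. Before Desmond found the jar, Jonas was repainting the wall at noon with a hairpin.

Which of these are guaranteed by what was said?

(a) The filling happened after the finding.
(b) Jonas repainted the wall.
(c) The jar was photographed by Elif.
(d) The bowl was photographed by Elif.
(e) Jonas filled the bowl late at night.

(a)

(a) Entailed — the narrative places the finding before the filling.
(b) Not entailed — 'was repainting' is progressive on an accomplishment; it does not entail the completed 'repainted'.
(c) Not entailed — Elif photographed the field, not the jar; the jar belongs to the finding event.
(d) Not entailed — Elif photographed the field, not the bowl; the bowl belongs to the filling event.
(e) Not entailed — the passage has Elif filling the bowl, not Jonas.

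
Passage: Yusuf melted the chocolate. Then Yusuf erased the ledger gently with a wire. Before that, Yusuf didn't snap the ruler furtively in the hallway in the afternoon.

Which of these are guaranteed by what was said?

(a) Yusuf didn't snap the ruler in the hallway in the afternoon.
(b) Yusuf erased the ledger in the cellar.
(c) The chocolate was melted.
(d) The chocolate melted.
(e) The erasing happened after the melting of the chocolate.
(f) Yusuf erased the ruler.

(c), (d), (e)

(a) Not entailed — dropping 'furtively' under negation is not valid — the original leaves open that Yusuf snapped the ruler some other way.
(b) Not entailed — 'in the cellar' adds information not in the original event.
(c) Entailed — generalizing the agent leaves a sub-description the original still satisfies.
(d) Entailed — 'Yusuf melted the chocolate' is causative; it entails the inchoative 'the chocolate melted'.
(e) Entailed — the narrative places the melting before the erasing.
(f) Not entailed — Yusuf erased the ledger, not the ruler; the ruler belongs to the snapping event.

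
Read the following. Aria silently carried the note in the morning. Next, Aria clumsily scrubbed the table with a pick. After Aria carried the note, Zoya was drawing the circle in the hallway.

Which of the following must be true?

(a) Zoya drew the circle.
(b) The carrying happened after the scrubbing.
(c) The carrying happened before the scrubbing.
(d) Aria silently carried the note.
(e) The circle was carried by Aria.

(c), (d)

(a) Not entailed — 'was drawing' is progressive on an accomplishment; it does not entail the completed 'drew'.
(b) Not entailed — the narrative places the carrying before the scrubbing, not after.
(c) Entailed — the narrative places the carrying before the scrubbing.
(d) Entailed — every conjunct here is already in the original carrying event.
(e) Not entailed — Aria carried the note, not the circle; the circle belongs to the drawing event.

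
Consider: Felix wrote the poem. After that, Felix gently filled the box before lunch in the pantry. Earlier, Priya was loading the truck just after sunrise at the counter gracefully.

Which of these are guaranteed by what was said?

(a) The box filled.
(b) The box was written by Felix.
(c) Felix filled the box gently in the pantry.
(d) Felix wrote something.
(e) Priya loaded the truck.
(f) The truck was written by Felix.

(a), (c), (d)

(a) Entailed — 'Felix filled the box' is causative; it entails the inchoative 'the box filled'.
(b) Not entailed — Felix wrote the poem, not the box; the box belongs to the filling event.
(c) Entailed — the original entails any weakening of itself; this just drops 'before lunch'.
(d) Entailed — the original entails any weakening of itself; this just generalizes the patient.
(e) Not entailed — 'was loading' is progressive on an accomplishment; it does not entail the completed 'loaded'.
(f) Not entailed — Felix wrote the poem, not the truck; the truck belongs to the loading event.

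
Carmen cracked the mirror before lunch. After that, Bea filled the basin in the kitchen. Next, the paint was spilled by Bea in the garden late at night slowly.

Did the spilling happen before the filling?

The narrative orders the filling before the spilling.

no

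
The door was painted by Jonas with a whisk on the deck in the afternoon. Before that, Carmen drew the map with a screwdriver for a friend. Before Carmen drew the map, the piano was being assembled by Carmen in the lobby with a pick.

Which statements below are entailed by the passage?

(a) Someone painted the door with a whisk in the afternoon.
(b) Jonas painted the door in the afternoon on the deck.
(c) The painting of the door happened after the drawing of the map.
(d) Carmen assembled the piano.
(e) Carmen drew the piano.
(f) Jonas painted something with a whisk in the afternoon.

(a), (b), (c), (f)

(a) Entailed — this follows by dropping conjuncts from the painting event's description.
(b) Entailed — dropping 'with a whisk' leaves a sub-description the original still satisfies.
(c) Entailed — the narrative places the drawing before the painting.
(d) Not entailed — 'was assembling' is progressive on an accomplishment; it does not entail the completed 'assembled'.
(e) Not entailed — Carmen drew the map, not the piano; the piano belongs to the assembling event.
(f) Entailed — dropping 'on the deck' and generalizing the patient leaves a sub-description the original still satisfies.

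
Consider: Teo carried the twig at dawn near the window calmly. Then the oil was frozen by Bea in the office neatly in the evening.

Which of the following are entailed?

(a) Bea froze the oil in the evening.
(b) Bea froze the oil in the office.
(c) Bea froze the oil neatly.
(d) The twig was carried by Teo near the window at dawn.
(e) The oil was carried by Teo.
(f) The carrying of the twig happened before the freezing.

(a) Entailed — this follows by dropping conjuncts from the freezing event's description.
(b) Entailed — the original entails any weakening of itself; this just drops 'in the evening', 'neatly'.
(c) Entailed — dropping 'in the office', 'in the evening' leaves a sub-description the original still satisfies.
(d) Entailed — this follows by dropping conjuncts from the carrying event's description.
(e) Not entailed — Teo carried the twig, not the oil; the oil belongs to the freezing event.
(f) Entailed — the narrative places the carrying before the freezing.

(a), (b), (c), (d), (f)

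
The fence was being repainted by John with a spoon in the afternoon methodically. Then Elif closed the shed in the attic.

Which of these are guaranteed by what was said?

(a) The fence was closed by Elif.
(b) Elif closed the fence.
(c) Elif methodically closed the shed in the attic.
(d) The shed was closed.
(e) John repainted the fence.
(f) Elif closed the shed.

(d), (f)

(a) Not entailed — Elif closed the shed, not the fence; the fence belongs to the repainting event.
(b) Not entailed — Elif closed the shed, not the fence; the fence belongs to the repainting event.
(c) Not entailed — 'methodically' adds information not in the original event.
(d) Entailed — every conjunct here is already in the original closing event.
(e) Not entailed — 'was repainting' is progressive on an accomplishment; it does not entail the completed 'repainted'.
(f) Entailed — the original entails any weakening of itself; this just drops 'in the attic'.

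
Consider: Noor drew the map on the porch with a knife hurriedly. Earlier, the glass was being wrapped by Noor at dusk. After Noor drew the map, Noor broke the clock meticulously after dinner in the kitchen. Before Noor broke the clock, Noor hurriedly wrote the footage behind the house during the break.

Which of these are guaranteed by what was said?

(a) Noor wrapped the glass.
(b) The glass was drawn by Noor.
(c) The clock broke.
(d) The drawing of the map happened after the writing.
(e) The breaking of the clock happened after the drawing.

(a) Not entailed — 'was wrapping' is progressive on an accomplishment; it does not entail the completed 'wrapped'.
(b) Not entailed — Noor drew the map, not the glass; the glass belongs to the wrapping event.
(c) Entailed — 'Noor broke the clock' is causative; it entails the inchoative 'the clock broke'.
(d) Not entailed — the narrative doesn't order the writing relative to the drawing.
(e) Entailed — the narrative places the drawing before the breaking.

(c), (e)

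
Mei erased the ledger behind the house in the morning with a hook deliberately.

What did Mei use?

a hook

'with a hook' marks the instrument of the erasing event.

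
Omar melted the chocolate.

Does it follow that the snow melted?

no

Nothing is said about any snow; only the chocolate is affected.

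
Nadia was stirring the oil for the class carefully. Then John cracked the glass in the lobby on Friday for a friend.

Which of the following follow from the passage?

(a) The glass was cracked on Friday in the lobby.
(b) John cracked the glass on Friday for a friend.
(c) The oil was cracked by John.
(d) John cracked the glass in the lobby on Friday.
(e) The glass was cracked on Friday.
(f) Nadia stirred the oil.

(a), (b), (d), (e), (f)

(a) Entailed — every conjunct here is already in the original cracking event.
(b) Entailed — this follows by dropping conjuncts from the cracking event's description.
(c) Not entailed — John cracked the glass, not the oil; the oil belongs to the stirring event.
(d) Entailed — every conjunct here is already in the original cracking event.
(e) Entailed — dropping 'for a friend', 'in the lobby' and generalizing the agent leaves a sub-description the original still satisfies.
(f) Entailed — 'stir' is an activity; 'was stirring' entails that some stirring happened, so 'stirred' holds.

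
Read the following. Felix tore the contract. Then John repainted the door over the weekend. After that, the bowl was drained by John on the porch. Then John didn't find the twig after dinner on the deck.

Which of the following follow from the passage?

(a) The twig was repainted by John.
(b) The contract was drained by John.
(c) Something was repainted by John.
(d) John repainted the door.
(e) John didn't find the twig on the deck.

(c), (d)

(a) Not entailed — John repainted the door, not the twig; the twig belongs to the finding event.
(b) Not entailed — John drained the bowl, not the contract; the contract belongs to the tearing event.
(c) Entailed — dropping 'over the weekend' and generalizing the patient leaves a sub-description the original still satisfies.
(d) Entailed — every conjunct here is already in the original repainting event.
(e) Not entailed — dropping 'after dinner' under negation is not valid — the original leaves open that John found the twig some other way.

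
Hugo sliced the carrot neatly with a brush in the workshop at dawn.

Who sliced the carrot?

Hugo

'Hugo' marks the agent of the slicing event.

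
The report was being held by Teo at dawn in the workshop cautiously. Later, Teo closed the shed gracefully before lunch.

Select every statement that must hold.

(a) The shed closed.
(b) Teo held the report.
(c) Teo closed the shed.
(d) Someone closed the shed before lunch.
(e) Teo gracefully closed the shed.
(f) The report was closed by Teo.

(a) Entailed — 'Teo closed the shed' is causative; it entails the inchoative 'the shed closed'.
(b) Entailed — 'hold' is an activity; 'was holding' entails that some holding happened, so 'held' holds.
(c) Entailed — this follows by dropping conjuncts from the closing event's description.
(d) Entailed — dropping 'gracefully' and generalizing the agent leaves a sub-description the original still satisfies.
(e) Entailed — the original entails any weakening of itself; this just drops 'before lunch'.
(f) Not entailed — Teo closed the shed, not the report; the report belongs to the holding event.

(a), (b), (c), (d), (e)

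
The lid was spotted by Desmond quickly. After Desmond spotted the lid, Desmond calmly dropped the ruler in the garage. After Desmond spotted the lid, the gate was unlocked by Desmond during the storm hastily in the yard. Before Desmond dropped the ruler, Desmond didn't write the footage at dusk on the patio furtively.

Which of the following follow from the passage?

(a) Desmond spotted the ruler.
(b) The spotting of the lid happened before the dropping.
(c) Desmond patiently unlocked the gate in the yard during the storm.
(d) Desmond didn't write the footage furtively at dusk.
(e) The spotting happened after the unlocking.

(b)

(a) Not entailed — Desmond spotted the lid, not the ruler; the ruler belongs to the dropping event.
(b) Entailed — the narrative places the spotting before the dropping.
(c) Not entailed — 'patiently' adds a manner not in (and inconsistent with) the original.
(d) Not entailed — dropping 'on the patio' under negation is not valid — the original leaves open that Desmond wrote the footage some other way.
(e) Not entailed — the narrative places the spotting before the unlocking, not after.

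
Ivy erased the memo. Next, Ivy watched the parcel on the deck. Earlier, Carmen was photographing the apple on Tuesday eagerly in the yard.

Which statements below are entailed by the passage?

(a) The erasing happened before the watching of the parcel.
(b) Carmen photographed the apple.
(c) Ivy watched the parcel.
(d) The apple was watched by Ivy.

(a), (c)

(a) Entailed — the narrative places the erasing before the watching.
(b) Not entailed — 'was photographing' is progressive on an accomplishment; it does not entail the completed 'photographed'.
(c) Entailed — the original entails any weakening of itself; this just drops 'on the deck'.
(d) Not entailed — Ivy watched the parcel, not the apple; the apple belongs to the photographing event.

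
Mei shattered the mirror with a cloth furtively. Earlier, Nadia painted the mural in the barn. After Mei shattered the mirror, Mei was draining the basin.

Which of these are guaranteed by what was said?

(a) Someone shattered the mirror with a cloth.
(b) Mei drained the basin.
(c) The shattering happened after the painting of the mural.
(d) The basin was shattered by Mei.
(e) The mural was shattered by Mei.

(a), (c)

(a) Entailed — this follows by dropping conjuncts from the shattering event's description.
(b) Not entailed — 'was draining' is progressive on an accomplishment; it does not entail the completed 'drained'.
(c) Entailed — the narrative places the painting before the shattering.
(d) Not entailed — Mei shattered the mirror, not the basin; the basin belongs to the draining event.
(e) Not entailed — Mei shattered the mirror, not the mural; the mural belongs to the painting event.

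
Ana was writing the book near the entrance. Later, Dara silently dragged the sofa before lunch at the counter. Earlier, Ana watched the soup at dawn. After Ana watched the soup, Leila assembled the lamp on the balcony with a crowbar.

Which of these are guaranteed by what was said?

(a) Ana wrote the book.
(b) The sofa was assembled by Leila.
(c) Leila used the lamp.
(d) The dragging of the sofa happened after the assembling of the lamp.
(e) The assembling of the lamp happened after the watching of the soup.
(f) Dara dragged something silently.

(a) Not entailed — 'was writing' is progressive on an accomplishment; it does not entail the completed 'wrote'.
(b) Not entailed — Leila assembled the lamp, not the sofa; the sofa belongs to the dragging event.
(c) Not entailed — the lamp is the patient, not an instrument — Leila used a crowbar.
(d) Not entailed — the narrative doesn't order the assembling relative to the dragging.
(e) Entailed — the narrative places the watching before the assembling.
(f) Entailed — this follows by dropping conjuncts from the dragging event's description.

(e), (f)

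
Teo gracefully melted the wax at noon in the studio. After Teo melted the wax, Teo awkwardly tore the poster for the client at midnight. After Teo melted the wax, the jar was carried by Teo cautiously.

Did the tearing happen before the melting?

The narrative orders the melting before the tearing.

no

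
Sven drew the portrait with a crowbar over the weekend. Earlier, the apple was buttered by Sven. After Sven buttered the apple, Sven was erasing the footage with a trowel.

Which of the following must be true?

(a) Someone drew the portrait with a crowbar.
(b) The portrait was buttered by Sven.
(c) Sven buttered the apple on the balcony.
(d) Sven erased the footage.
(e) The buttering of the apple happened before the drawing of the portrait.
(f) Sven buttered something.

(a), (e), (f)

(a) Entailed — this follows by dropping conjuncts from the drawing event's description.
(b) Not entailed — Sven buttered the apple, not the portrait; the portrait belongs to the drawing event.
(c) Not entailed — 'on the balcony' adds information not in the original event.
(d) Not entailed — 'was erasing' is progressive on an accomplishment; it does not entail the completed 'erased'.
(e) Entailed — the narrative places the buttering before the drawing.
(f) Entailed — generalizing the patient leaves a sub-description the original still satisfies.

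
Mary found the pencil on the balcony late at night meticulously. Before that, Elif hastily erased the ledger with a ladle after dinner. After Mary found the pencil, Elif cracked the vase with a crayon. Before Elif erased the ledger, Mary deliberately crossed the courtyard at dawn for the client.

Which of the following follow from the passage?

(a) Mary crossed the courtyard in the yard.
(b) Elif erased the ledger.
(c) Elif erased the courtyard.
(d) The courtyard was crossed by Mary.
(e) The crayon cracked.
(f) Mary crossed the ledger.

(b), (d)

(a) Not entailed — 'in the yard' adds information not in the original event.
(b) Entailed — this follows by dropping conjuncts from the erasing event's description.
(c) Not entailed — Elif erased the ledger, not the courtyard; the courtyard belongs to the crossing event.
(d) Entailed — every conjunct here is already in the original crossing event.
(e) Not entailed — the vase is what cracked, not the crayon.
(f) Not entailed — Mary crossed the courtyard, not the ledger; the ledger belongs to the erasing event.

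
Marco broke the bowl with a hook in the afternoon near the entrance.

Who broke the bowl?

Marco

'Marco' marks the agent of the breaking event.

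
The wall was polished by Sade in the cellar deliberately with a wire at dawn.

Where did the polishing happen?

in the cellar

'in the cellar' marks the location of the polishing event.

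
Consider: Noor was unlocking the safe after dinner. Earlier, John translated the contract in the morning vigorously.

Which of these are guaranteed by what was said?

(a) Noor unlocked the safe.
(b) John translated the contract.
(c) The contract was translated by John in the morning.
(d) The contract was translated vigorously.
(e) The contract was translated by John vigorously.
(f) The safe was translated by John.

(b), (c), (d), (e)

(a) Not entailed — 'was unlocking' is progressive on an accomplishment; it does not entail the completed 'unlocked'.
(b) Entailed — every conjunct here is already in the original translating event.
(c) Entailed — the original entails any weakening of itself; this just drops 'vigorously'.
(d) Entailed — this follows by dropping conjuncts from the translating event's description.
(e) Entailed — every conjunct here is already in the original translating event.
(f) Not entailed — John translated the contract, not the safe; the safe belongs to the unlocking event.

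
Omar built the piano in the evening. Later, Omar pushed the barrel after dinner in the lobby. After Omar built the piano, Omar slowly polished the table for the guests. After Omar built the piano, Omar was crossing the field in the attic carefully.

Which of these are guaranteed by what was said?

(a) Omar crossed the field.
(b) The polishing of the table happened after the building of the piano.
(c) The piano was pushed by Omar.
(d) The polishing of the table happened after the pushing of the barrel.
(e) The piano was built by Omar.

(b), (e)

(a) Not entailed — 'was crossing' is progressive on an accomplishment; it does not entail the completed 'crossed'.
(b) Entailed — the narrative places the building before the polishing.
(c) Not entailed — Omar pushed the barrel, not the piano; the piano belongs to the building event.
(d) Not entailed — the narrative doesn't order the pushing relative to the polishing.
(e) Entailed — dropping 'in the evening' leaves a sub-description the original still satisfies.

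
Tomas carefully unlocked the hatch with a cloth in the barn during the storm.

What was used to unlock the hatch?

'with a cloth' marks the instrument of the unlocking event.

a cloth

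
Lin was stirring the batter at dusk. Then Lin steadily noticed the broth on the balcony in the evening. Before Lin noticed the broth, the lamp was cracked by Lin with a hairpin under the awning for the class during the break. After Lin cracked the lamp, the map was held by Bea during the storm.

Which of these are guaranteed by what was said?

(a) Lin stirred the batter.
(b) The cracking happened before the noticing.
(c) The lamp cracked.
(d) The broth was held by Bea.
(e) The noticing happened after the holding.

(a), (b), (c)

(a) Entailed — 'stir' is an activity; 'was stirring' entails that some stirring happened, so 'stirred' holds.
(b) Entailed — the narrative places the cracking before the noticing.
(c) Entailed — 'Lin cracked the lamp' is causative; it entails the inchoative 'the lamp cracked'.
(d) Not entailed — Bea held the map, not the broth; the broth belongs to the noticing event.
(e) Not entailed — the narrative doesn't order the holding relative to the noticing.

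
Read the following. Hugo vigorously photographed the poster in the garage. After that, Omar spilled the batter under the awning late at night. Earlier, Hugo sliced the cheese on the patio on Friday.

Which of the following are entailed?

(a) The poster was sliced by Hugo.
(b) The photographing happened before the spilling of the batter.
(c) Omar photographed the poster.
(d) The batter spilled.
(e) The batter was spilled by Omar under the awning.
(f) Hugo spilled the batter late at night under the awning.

(a) Not entailed — Hugo sliced the cheese, not the poster; the poster belongs to the photographing event.
(b) Entailed — the narrative places the photographing before the spilling.
(c) Not entailed — the passage has Hugo photographing the poster, not Omar.
(d) Entailed — 'Omar spilled the batter' is causative; it entails the inchoative 'the batter spilled'.
(e) Entailed — the original entails any weakening of itself; this just drops 'late at night'.
(f) Not entailed — the passage has Omar spilling the batter, not Hugo.

(b), (d), (e)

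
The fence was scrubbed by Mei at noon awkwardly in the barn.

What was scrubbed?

the fence

'the fence' marks the patient of the scrubbing event.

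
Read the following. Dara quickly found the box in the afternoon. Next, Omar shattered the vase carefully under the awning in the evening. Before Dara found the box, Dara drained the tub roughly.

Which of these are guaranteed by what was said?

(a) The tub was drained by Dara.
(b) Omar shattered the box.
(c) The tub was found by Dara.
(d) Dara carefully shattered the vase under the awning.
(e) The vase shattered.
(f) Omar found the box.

(a), (e)

(a) Entailed — this follows by dropping conjuncts from the draining event's description.
(b) Not entailed — Omar shattered the vase, not the box; the box belongs to the finding event.
(c) Not entailed — Dara found the box, not the tub; the tub belongs to the draining event.
(d) Not entailed — the passage has Omar shattering the vase, not Dara.
(e) Entailed — 'Omar shattered the vase' is causative; it entails the inchoative 'the vase shattered'.
(f) Not entailed — the passage has Dara finding the box, not Omar.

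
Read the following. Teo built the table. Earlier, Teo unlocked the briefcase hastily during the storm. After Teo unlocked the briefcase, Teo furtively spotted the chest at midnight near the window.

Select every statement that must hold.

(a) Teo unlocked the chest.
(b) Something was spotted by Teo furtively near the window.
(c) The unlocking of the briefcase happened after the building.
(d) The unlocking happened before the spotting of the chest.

(b), (d)

(a) Not entailed — Teo unlocked the briefcase, not the chest; the chest belongs to the spotting event.
(b) Entailed — the original entails any weakening of itself; this just drops 'at midnight' and generalizes the patient.
(c) Not entailed — the narrative places the unlocking before the building, not after.
(d) Entailed — the narrative places the unlocking before the spotting.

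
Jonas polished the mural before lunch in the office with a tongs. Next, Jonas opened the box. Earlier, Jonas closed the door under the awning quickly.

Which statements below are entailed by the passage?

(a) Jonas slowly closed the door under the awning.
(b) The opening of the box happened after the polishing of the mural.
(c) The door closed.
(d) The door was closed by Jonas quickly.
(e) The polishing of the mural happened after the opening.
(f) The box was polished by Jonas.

(b), (c), (d)

(a) Not entailed — 'slowly' adds a manner not in (and inconsistent with) the original.
(b) Entailed — the narrative places the polishing before the opening.
(c) Entailed — 'Jonas closed the door' is causative; it entails the inchoative 'the door closed'.
(d) Entailed — dropping 'under the awning' leaves a sub-description the original still satisfies.
(e) Not entailed — the narrative places the polishing before the opening, not after.
(f) Not entailed — Jonas polished the mural, not the box; the box belongs to the opening event.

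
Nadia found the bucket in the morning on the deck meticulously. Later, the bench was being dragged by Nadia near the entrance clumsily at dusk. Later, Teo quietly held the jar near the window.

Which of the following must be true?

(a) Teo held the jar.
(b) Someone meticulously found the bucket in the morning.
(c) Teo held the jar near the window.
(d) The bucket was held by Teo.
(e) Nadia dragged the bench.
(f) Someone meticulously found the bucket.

(a) Entailed — every conjunct here is already in the original holding event.
(b) Entailed — dropping 'on the deck' and generalizing the agent leaves a sub-description the original still satisfies.
(c) Entailed — this follows by dropping conjuncts from the holding event's description.
(d) Not entailed — Teo held the jar, not the bucket; the bucket belongs to the finding event.
(e) Entailed — 'drag' is an activity; 'was dragging' entails that some dragging happened, so 'dragged' holds.
(f) Entailed — every conjunct here is already in the original finding event.

(a), (b), (c), (e), (f)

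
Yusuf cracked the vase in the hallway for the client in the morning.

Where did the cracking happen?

in the hallway

'in the hallway' marks the location of the cracking event.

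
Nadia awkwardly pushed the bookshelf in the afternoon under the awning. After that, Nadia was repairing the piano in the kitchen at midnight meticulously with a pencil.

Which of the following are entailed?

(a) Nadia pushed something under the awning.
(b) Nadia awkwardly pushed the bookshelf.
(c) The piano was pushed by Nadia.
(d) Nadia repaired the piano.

(a) Entailed — every conjunct here is already in the original pushing event.
(b) Entailed — dropping 'in the afternoon', 'under the awning' leaves a sub-description the original still satisfies.
(c) Not entailed — Nadia pushed the bookshelf, not the piano; the piano belongs to the repairing event.
(d) Not entailed — 'was repairing' is progressive on an accomplishment; it does not entail the completed 'repaired'.

(a), (b)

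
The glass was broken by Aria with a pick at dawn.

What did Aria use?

'with a pick' marks the instrument of the breaking event.

a pick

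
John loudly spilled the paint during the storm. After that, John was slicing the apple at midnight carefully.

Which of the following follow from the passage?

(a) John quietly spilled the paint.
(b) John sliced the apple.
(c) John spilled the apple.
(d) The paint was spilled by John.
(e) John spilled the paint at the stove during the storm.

(a) Not entailed — 'quietly' adds a manner not in (and inconsistent with) the original.
(b) Not entailed — 'was slicing' is progressive on an accomplishment; it does not entail the completed 'sliced'.
(c) Not entailed — John spilled the paint, not the apple; the apple belongs to the slicing event.
(d) Entailed — every conjunct here is already in the original spilling event.
(e) Not entailed — 'at the stove' adds information not in the original event.

(d)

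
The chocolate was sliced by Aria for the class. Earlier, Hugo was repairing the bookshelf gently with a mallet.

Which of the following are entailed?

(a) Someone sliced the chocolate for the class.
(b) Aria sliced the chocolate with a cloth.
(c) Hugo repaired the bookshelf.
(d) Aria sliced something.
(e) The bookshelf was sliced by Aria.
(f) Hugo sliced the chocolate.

(a), (d)

(a) Entailed — this follows by dropping conjuncts from the slicing event's description.
(b) Not entailed — 'with a cloth' adds information not in the original event.
(c) Not entailed — 'was repairing' is progressive on an accomplishment; it does not entail the completed 'repaired'.
(d) Entailed — dropping 'for the class' and generalizing the patient leaves a sub-description the original still satisfies.
(e) Not entailed — Aria sliced the chocolate, not the bookshelf; the bookshelf belongs to the repairing event.
(f) Not entailed — the passage has Aria slicing the chocolate, not Hugo.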